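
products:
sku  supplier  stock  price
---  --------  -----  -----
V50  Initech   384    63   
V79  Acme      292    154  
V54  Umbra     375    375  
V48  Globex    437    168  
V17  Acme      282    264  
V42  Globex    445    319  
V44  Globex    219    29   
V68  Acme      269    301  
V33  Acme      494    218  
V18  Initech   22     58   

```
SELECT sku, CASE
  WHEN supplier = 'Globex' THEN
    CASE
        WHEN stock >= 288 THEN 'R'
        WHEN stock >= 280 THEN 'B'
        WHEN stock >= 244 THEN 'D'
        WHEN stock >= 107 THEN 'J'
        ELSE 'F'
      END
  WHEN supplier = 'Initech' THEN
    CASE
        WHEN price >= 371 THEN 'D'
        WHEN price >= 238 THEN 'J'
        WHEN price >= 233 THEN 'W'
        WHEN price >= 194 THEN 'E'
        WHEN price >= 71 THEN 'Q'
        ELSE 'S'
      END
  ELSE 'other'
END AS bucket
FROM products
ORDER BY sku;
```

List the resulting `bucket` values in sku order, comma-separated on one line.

sku=V17: supplier='Acme' → outer ELSE → other
sku=V18: supplier='Initech' → inner[ELSE] → S
sku=V33: supplier='Acme' → outer ELSE → other
sku=V42: supplier='Globex' → inner[stock >= 288] → R
sku=V44: supplier='Globex' → inner[stock >= 107] → J
sku=V48: supplier='Globex' → inner[stock >= 288] → R
sku=V50: supplier='Initech' → inner[ELSE] → S
sku=V54: supplier='Umbra' → outer ELSE → other
sku=V68: supplier='Acme' → outer ELSE → other
sku=V79: supplier='Acme' → outer ELSE → other

other, S, other, R, J, R, S, other, other, other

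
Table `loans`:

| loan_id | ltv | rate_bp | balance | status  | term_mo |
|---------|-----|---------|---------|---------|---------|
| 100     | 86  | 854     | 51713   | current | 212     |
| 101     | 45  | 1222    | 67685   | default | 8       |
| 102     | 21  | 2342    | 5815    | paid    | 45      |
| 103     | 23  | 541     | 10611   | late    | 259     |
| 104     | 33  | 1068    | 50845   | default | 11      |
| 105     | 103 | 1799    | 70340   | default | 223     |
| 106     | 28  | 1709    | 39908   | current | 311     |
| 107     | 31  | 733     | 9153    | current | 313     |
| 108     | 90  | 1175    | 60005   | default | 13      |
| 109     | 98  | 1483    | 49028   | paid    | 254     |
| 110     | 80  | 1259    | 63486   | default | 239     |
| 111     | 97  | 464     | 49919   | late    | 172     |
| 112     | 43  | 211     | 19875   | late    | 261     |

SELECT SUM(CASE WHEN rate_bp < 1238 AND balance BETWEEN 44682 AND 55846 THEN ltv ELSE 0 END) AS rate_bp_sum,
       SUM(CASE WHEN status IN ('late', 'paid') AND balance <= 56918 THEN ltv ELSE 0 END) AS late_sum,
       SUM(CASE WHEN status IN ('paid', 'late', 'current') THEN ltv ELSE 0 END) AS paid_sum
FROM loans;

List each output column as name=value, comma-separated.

[rate_bp_sum: rate_bp < 1238 AND balance BETWEEN 44682 AND 55846]
loan_id=100: ✓ → 86
loan_id=101: ✗
loan_id=102: ✗
loan_id=103: ✗
loan_id=104: ✓ → 33
loan_id=105: ✗
loan_id=106: ✗
loan_id=107: ✗
loan_id=108: ✗
loan_id=109: ✗
loan_id=110: ✗
loan_id=111: ✓ → 97
loan_id=112: ✗
rate_bp_sum = 86 + 33 + 97 = 216
—
[late_sum: status IN ('late', 'paid') AND balance <= 56918]
loan_id=100: ✗
loan_id=101: ✗
loan_id=102: ✓ → 21
loan_id=103: ✓ → 23
loan_id=104: ✗
loan_id=105: ✗
loan_id=106: ✗
loan_id=107: ✗
loan_id=108: ✗
loan_id=109: ✓ → 98
loan_id=110: ✗
loan_id=111: ✓ → 97
loan_id=112: ✓ → 43
late_sum = 21 + 23 + 98 + 97 + 43 = 282
—
[paid_sum: status IN ('paid', 'late', 'current')]
loan_id=100: ✓ → 86
loan_id=101: ✗
loan_id=102: ✓ → 21
loan_id=103: ✓ → 23
loan_id=104: ✗
loan_id=105: ✗
loan_id=106: ✓ → 28
loan_id=107: ✓ → 31
loan_id=108: ✗
loan_id=109: ✓ → 98
loan_id=110: ✗
loan_id=111: ✓ → 97
loan_id=112: ✓ → 43
paid_sum = 86 + 21 + 23 + 28 + 31 + 98 + 97 + 43 = 427

rate_bp_sum=216, late_sum=282, paid_sum=427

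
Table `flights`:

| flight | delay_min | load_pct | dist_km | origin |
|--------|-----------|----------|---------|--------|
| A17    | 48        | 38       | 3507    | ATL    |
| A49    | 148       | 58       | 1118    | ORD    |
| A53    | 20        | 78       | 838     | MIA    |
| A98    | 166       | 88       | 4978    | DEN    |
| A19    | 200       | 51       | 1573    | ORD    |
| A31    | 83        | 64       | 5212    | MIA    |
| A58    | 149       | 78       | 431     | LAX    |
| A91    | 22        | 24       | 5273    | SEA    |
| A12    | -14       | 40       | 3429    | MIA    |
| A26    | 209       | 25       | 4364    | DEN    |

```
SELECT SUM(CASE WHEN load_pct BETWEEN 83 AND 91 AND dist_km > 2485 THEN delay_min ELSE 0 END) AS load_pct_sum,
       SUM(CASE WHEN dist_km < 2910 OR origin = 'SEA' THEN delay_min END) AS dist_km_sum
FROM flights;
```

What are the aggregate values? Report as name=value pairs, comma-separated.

[load_pct_sum: load_pct BETWEEN 83 AND 91 AND dist_km > 2485]
flight=A17: ✗
flight=A49: ✗
flight=A53: ✗
flight=A98: ✓ → 166
flight=A19: ✗
flight=A31: ✗
flight=A58: ✗
flight=A91: ✗
flight=A12: ✗
flight=A26: ✗
load_pct_sum = 166
—
[dist_km_sum: dist_km < 2910 OR origin = 'SEA']
flight=A17: ✗
flight=A49: ✓ → 148
flight=A53: ✓ → 20
flight=A98: ✗
flight=A19: ✓ → 200
flight=A31: ✗
flight=A58: ✓ → 149
flight=A91: ✓ → 22
flight=A12: ✗
flight=A26: ✗
dist_km_sum = 148 + 20 + 200 + 149 + 22 = 539

load_pct_sum=166, dist_km_sum=539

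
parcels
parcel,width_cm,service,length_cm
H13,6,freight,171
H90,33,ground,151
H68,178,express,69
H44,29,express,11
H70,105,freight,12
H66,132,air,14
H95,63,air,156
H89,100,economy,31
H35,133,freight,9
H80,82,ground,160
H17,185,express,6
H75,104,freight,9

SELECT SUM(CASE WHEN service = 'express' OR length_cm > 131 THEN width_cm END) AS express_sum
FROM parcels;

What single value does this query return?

parcel=H13: ✓ → 6
parcel=H90: ✓ → 33
parcel=H68: ✓ → 178
parcel=H44: ✓ → 29
parcel=H70: ✗
parcel=H66: ✗
parcel=H95: ✓ → 63
parcel=H89: ✗
parcel=H35: ✗
parcel=H80: ✓ → 82
parcel=H17: ✓ → 185
parcel=H75: ✗
express_sum = 6 + 33 + 178 + 29 + 63 + 82 + 185 = 576

576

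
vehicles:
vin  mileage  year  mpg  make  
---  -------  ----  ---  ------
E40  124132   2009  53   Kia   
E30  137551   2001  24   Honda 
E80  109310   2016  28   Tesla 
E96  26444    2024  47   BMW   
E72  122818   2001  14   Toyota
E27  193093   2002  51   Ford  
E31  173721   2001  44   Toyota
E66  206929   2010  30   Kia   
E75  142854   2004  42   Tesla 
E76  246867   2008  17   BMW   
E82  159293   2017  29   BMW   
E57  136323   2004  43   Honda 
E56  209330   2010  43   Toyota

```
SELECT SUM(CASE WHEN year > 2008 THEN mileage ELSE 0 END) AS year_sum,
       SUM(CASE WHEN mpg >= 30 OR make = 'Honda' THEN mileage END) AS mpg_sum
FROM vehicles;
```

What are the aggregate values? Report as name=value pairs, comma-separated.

[year_sum: year > 2008]
vin=E40: ✓ → 124132
vin=E30: ✗
vin=E80: ✓ → 109310
vin=E96: ✓ → 26444
vin=E72: ✗
vin=E27: ✗
vin=E31: ✗
vin=E66: ✓ → 206929
vin=E75: ✗
vin=E76: ✗
vin=E82: ✓ → 159293
vin=E57: ✗
vin=E56: ✓ → 209330
year_sum = 124132 + 109310 + 26444 + 206929 + 159293 + 209330 = 835438
—
[mpg_sum: mpg >= 30 OR make = 'Honda']
vin=E40: ✓ → 124132
vin=E30: ✓ → 137551
vin=E80: ✗
vin=E96: ✓ → 26444
vin=E72: ✗
vin=E27: ✓ → 193093
vin=E31: ✓ → 173721
vin=E66: ✓ → 206929
vin=E75: ✓ → 142854
vin=E76: ✗
vin=E82: ✗
vin=E57: ✓ → 136323
vin=E56: ✓ → 209330
mpg_sum = 124132 + 137551 + 26444 + 193093 + 173721 + 206929 + 142854 + 136323 + 209330 = 1350377

year_sum=835438, mpg_sum=1350377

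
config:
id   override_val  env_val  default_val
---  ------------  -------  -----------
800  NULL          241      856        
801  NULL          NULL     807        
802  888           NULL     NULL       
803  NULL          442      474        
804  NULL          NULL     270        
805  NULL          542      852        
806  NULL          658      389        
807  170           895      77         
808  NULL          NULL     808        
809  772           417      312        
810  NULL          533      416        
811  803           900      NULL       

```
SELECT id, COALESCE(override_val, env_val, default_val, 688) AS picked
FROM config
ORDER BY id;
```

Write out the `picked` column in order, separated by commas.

241, 807, 888, 442, 270, 542, 658, 170, 808, 772, 533, 803

id=800: override_val=NULL, env_val=241 → 241
id=801: override_val=NULL, env_val=NULL, default_val=807 → 807
id=802: override_val=888 → 888
id=803: override_val=NULL, env_val=442 → 442
id=804: override_val=NULL, env_val=NULL, default_val=270 → 270
id=805: override_val=NULL, env_val=542 → 542
id=806: override_val=NULL, env_val=658 → 658
id=807: override_val=170 → 170
id=808: override_val=NULL, env_val=NULL, default_val=808 → 808
id=809: override_val=772 → 772
id=810: override_val=NULL, env_val=533 → 533
id=811: override_val=803 → 803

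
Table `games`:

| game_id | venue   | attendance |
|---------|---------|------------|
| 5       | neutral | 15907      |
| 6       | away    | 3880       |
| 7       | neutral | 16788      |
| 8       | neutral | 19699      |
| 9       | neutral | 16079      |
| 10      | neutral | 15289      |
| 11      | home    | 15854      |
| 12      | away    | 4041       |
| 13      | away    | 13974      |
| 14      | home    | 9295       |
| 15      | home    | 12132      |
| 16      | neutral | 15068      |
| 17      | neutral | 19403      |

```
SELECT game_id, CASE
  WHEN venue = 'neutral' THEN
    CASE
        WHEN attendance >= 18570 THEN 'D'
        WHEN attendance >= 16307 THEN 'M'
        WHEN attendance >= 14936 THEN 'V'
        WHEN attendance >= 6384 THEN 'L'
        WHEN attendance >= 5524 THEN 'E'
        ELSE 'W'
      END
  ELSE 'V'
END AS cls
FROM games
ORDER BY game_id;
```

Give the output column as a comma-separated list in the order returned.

game_id=5: venue='neutral' → inner[attendance >= 14936] → V
game_id=6: venue='away' → outer ELSE → V
game_id=7: venue='neutral' → inner[attendance >= 16307] → M
game_id=8: venue='neutral' → inner[attendance >= 18570] → D
game_id=9: venue='neutral' → inner[attendance >= 14936] → V
game_id=10: venue='neutral' → inner[attendance >= 14936] → V
game_id=11: venue='home' → outer ELSE → V
game_id=12: venue='away' → outer ELSE → V
game_id=13: venue='away' → outer ELSE → V
game_id=14: venue='home' → outer ELSE → V
game_id=15: venue='home' → outer ELSE → V
game_id=16: venue='neutral' → inner[attendance >= 14936] → V
game_id=17: venue='neutral' → inner[attendance >= 18570] → D

V, V, M, D, V, V, V, V, V, V, V, V, D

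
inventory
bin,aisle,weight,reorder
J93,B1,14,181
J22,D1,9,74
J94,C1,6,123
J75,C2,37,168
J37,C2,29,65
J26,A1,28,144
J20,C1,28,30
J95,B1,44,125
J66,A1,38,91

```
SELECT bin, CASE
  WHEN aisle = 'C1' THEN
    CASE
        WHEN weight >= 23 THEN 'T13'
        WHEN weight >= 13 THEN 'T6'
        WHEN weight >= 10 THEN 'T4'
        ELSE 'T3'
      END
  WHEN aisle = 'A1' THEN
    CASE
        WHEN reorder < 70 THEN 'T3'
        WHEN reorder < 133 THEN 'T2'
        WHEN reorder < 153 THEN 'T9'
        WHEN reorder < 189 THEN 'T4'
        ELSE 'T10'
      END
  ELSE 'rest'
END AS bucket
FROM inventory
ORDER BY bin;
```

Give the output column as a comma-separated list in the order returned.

bin=J20: aisle='C1' → inner[weight >= 23] → T13
bin=J22: aisle='D1' → outer ELSE → rest
bin=J26: aisle='A1' → inner[reorder < 153] → T9
bin=J37: aisle='C2' → outer ELSE → rest
bin=J66: aisle='A1' → inner[reorder < 133] → T2
bin=J75: aisle='C2' → outer ELSE → rest
bin=J93: aisle='B1' → outer ELSE → rest
bin=J94: aisle='C1' → inner[ELSE] → T3
bin=J95: aisle='B1' → outer ELSE → rest

T13, rest, T9, rest, T2, rest, rest, T3, rest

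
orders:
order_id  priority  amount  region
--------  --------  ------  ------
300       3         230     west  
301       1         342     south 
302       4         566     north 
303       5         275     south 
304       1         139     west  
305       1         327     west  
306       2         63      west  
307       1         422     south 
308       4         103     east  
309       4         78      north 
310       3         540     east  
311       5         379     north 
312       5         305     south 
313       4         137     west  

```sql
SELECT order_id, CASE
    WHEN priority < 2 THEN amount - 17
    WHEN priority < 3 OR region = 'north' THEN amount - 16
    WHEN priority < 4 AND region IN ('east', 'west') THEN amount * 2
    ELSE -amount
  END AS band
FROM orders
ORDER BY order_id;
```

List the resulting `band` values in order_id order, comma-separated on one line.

order_id=300: priority < 4 AND region IN ('east', 'west') → 460
order_id=301: priority < 2 → 325
order_id=302: priority < 3 OR region = 'north' → 550
order_id=303: ELSE → -275
order_id=304: priority < 2 → 122
order_id=305: priority < 2 → 310
order_id=306: priority < 3 OR region = 'north' → 47
order_id=307: priority < 2 → 405
order_id=308: ELSE → -103
order_id=309: priority < 3 OR region = 'north' → 62
order_id=310: priority < 4 AND region IN ('east', 'west') → 1080
order_id=311: priority < 3 OR region = 'north' → 363
order_id=312: ELSE → -305
order_id=313: ELSE → -137

460, 325, 550, -275, 122, 310, 47, 405, -103, 62, 1080, 363, -305, -137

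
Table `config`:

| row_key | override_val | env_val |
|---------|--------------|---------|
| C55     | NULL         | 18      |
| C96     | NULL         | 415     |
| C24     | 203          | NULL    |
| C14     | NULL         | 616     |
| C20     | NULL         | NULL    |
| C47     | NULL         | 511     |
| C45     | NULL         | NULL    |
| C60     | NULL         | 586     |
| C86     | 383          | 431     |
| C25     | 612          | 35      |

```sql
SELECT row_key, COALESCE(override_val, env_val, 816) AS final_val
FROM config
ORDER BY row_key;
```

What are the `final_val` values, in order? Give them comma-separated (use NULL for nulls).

616, 816, 203, 612, 816, 511, 18, 586, 383, 415

row_key=C14: override_val=NULL, env_val=616 → 616
row_key=C20: override_val=NULL, env_val=NULL, → literal 816 → 816
row_key=C24: override_val=203 → 203
row_key=C25: override_val=612 → 612
row_key=C45: override_val=NULL, env_val=NULL, → literal 816 → 816
row_key=C47: override_val=NULL, env_val=511 → 511
row_key=C55: override_val=NULL, env_val=18 → 18
row_key=C60: override_val=NULL, env_val=586 → 586
row_key=C86: override_val=383 → 383
row_key=C96: override_val=NULL, env_val=415 → 415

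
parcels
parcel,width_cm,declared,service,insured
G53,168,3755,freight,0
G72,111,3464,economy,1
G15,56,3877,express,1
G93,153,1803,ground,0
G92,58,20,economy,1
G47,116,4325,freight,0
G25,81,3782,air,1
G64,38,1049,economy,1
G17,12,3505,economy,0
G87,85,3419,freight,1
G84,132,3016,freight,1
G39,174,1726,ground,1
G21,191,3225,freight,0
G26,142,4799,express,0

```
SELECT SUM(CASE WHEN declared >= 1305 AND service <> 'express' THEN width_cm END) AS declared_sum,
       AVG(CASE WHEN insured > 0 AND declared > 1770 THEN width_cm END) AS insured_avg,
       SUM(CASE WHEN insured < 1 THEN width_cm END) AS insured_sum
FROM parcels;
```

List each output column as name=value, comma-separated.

[declared_sum: declared >= 1305 AND service <> 'express']
parcel=G53: ✓ → 168
parcel=G72: ✓ → 111
parcel=G15: ✗
parcel=G93: ✓ → 153
parcel=G92: ✗
parcel=G47: ✓ → 116
parcel=G25: ✓ → 81
parcel=G64: ✗
parcel=G17: ✓ → 12
parcel=G87: ✓ → 85
parcel=G84: ✓ → 132
parcel=G39: ✓ → 174
parcel=G21: ✓ → 191
parcel=G26: ✗
declared_sum = 168 + 111 + 153 + 116 + 81 + 12 + 85 + 132 + 174 + 191 = 1223
—
[insured_avg: insured > 0 AND declared > 1770]
parcel=G53: ✗
parcel=G72: ✓ → 111
parcel=G15: ✓ → 56
parcel=G93: ✗
parcel=G92: ✗
parcel=G47: ✗
parcel=G25: ✓ → 81
parcel=G64: ✗
parcel=G17: ✗
parcel=G87: ✓ → 85
parcel=G84: ✓ → 132
parcel=G39: ✗
parcel=G21: ✗
parcel=G26: ✗
insured_avg = (111 + 56 + 81 + 85 + 132) / 5 = 93
—
[insured_sum: insured < 1]
parcel=G53: ✓ → 168
parcel=G72: ✗
parcel=G15: ✗
parcel=G93: ✓ → 153
parcel=G92: ✗
parcel=G47: ✓ → 116
parcel=G25: ✗
parcel=G64: ✗
parcel=G17: ✓ → 12
parcel=G87: ✗
parcel=G84: ✗
parcel=G39: ✗
parcel=G21: ✓ → 191
parcel=G26: ✓ → 142
insured_sum = 168 + 153 + 116 + 12 + 191 + 142 = 782

declared_sum=1223, insured_avg=93, insured_sum=782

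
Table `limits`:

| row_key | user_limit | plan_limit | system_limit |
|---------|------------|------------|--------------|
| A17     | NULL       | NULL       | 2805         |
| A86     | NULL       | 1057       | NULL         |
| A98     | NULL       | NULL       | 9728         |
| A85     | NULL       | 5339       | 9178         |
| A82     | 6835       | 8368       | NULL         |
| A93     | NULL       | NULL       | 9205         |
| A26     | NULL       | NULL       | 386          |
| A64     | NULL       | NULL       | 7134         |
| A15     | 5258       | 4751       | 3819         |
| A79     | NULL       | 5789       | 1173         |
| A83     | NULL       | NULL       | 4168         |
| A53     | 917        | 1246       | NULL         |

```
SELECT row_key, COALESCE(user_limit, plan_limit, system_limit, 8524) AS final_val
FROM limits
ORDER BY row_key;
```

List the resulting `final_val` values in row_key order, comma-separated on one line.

5258, 2805, 386, 917, 7134, 5789, 6835, 4168, 5339, 1057, 9205, 9728

row_key=A15: user_limit=5258 → 5258
row_key=A17: user_limit=NULL, plan_limit=NULL, system_limit=2805 → 2805
row_key=A26: user_limit=NULL, plan_limit=NULL, system_limit=386 → 386
row_key=A53: user_limit=917 → 917
row_key=A64: user_limit=NULL, plan_limit=NULL, system_limit=7134 → 7134
row_key=A79: user_limit=NULL, plan_limit=5789 → 5789
row_key=A82: user_limit=6835 → 6835
row_key=A83: user_limit=NULL, plan_limit=NULL, system_limit=4168 → 4168
row_key=A85: user_limit=NULL, plan_limit=5339 → 5339
row_key=A86: user_limit=NULL, plan_limit=1057 → 1057
row_key=A93: user_limit=NULL, plan_limit=NULL, system_limit=9205 → 9205
row_key=A98: user_limit=NULL, plan_limit=NULL, system_limit=9728 → 9728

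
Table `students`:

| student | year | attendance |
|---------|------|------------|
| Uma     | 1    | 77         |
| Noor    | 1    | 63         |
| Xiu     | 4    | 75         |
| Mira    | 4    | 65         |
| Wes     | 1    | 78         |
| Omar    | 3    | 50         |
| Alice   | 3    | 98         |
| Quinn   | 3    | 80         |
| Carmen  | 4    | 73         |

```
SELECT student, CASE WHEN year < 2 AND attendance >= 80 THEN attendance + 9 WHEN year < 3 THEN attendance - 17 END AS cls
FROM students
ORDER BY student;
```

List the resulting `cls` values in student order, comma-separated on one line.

NULL, NULL, NULL, 46, NULL, NULL, 60, 61, NULL

student=Alice: (no match → NULL) → NULL
student=Carmen: (no match → NULL) → NULL
student=Mira: (no match → NULL) → NULL
student=Noor: year < 3 → 46
student=Omar: (no match → NULL) → NULL
student=Quinn: (no match → NULL) → NULL
student=Uma: year < 3 → 60
student=Wes: year < 3 → 61
student=Xiu: (no match → NULL) → NULL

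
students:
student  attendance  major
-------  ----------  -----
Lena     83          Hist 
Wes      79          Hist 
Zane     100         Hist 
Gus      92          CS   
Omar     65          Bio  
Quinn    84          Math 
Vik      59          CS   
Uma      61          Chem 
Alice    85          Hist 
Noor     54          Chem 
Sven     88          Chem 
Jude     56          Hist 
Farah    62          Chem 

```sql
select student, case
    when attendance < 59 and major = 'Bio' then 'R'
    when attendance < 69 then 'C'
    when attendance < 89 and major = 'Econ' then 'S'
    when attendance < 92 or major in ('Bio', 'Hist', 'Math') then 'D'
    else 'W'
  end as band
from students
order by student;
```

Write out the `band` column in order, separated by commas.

D, C, W, C, D, C, C, D, D, C, C, D, D

student=Alice: attendance < 92 or major in ('Bio', 'Hist', 'Math') → D
student=Farah: attendance < 69 → C
student=Gus: ELSE → W
student=Jude: attendance < 69 → C
student=Lena: attendance < 92 or major in ('Bio', 'Hist', 'Math') → D
student=Noor: attendance < 69 → C
student=Omar: attendance < 69 → C
student=Quinn: attendance < 92 or major in ('Bio', 'Hist', 'Math') → D
student=Sven: attendance < 92 or major in ('Bio', 'Hist', 'Math') → D
student=Uma: attendance < 69 → C
student=Vik: attendance < 69 → C
student=Wes: attendance < 92 or major in ('Bio', 'Hist', 'Math') → D
student=Zane: attendance < 92 or major in ('Bio', 'Hist', 'Math') → D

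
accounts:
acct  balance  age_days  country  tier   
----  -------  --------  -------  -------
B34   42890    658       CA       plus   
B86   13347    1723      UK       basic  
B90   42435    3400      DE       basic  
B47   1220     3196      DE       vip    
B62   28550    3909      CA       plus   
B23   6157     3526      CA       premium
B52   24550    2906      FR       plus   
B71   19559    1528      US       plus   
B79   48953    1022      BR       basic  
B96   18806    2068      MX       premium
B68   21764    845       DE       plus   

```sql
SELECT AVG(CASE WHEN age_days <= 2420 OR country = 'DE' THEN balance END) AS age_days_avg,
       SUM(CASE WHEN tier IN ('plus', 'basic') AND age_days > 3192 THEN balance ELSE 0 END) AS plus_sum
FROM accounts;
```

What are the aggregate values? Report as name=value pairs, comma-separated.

[age_days_avg: age_days <= 2420 OR country = 'DE']
acct=B34: ✓ → 42890
acct=B86: ✓ → 13347
acct=B90: ✓ → 42435
acct=B47: ✓ → 1220
acct=B62: ✗
acct=B23: ✗
acct=B52: ✗
acct=B71: ✓ → 19559
acct=B79: ✓ → 48953
acct=B96: ✓ → 18806
acct=B68: ✓ → 21764
age_days_avg = (42890 + 13347 + 42435 + 1220 + 19559 + 48953 + 18806 + 21764) / 8 = 26121.75
—
[plus_sum: tier IN ('plus', 'basic') AND age_days > 3192]
acct=B34: ✗
acct=B86: ✗
acct=B90: ✓ → 42435
acct=B47: ✗
acct=B62: ✓ → 28550
acct=B23: ✗
acct=B52: ✗
acct=B71: ✗
acct=B79: ✗
acct=B96: ✗
acct=B68: ✗
plus_sum = 42435 + 28550 = 70985

age_days_avg=26121.75, plus_sum=70985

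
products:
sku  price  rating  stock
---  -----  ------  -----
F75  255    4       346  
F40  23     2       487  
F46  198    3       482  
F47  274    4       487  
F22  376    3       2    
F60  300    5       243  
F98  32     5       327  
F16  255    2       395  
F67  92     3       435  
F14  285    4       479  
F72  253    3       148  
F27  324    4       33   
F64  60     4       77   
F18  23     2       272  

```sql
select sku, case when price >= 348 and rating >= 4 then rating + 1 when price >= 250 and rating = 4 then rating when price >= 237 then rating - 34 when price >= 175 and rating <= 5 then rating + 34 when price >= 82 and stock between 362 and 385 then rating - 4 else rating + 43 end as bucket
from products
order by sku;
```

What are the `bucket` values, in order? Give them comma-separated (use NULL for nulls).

4, -32, 45, -31, 4, 45, 37, 4, -29, 47, 46, -31, 4, 48

sku=F14: price >= 250 and rating = 4 → 4
sku=F16: price >= 237 → -32
sku=F18: ELSE → 45
sku=F22: price >= 237 → -31
sku=F27: price >= 250 and rating = 4 → 4
sku=F40: ELSE → 45
sku=F46: price >= 175 and rating <= 5 → 37
sku=F47: price >= 250 and rating = 4 → 4
sku=F60: price >= 237 → -29
sku=F64: ELSE → 47
sku=F67: ELSE → 46
sku=F72: price >= 237 → -31
sku=F75: price >= 250 and rating = 4 → 4
sku=F98: ELSE → 48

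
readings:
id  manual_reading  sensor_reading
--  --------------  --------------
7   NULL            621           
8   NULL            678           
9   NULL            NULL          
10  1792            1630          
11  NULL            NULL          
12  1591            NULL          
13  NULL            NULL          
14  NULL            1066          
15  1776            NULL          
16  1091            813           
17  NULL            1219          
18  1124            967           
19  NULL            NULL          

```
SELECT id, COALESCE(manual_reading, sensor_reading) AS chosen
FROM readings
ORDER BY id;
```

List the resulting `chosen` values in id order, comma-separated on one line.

621, 678, NULL, 1792, NULL, 1591, NULL, 1066, 1776, 1091, 1219, 1124, NULL

id=7: manual_reading=NULL, sensor_reading=621 → 621
id=8: manual_reading=NULL, sensor_reading=678 → 678
id=9: manual_reading=NULL, sensor_reading=NULL (all NULL) → NULL
id=10: manual_reading=1792 → 1792
id=11: manual_reading=NULL, sensor_reading=NULL (all NULL) → NULL
id=12: manual_reading=1591 → 1591
id=13: manual_reading=NULL, sensor_reading=NULL (all NULL) → NULL
id=14: manual_reading=NULL, sensor_reading=1066 → 1066
id=15: manual_reading=1776 → 1776
id=16: manual_reading=1091 → 1091
id=17: manual_reading=NULL, sensor_reading=1219 → 1219
id=18: manual_reading=1124 → 1124
id=19: manual_reading=NULL, sensor_reading=NULL (all NULL) → NULL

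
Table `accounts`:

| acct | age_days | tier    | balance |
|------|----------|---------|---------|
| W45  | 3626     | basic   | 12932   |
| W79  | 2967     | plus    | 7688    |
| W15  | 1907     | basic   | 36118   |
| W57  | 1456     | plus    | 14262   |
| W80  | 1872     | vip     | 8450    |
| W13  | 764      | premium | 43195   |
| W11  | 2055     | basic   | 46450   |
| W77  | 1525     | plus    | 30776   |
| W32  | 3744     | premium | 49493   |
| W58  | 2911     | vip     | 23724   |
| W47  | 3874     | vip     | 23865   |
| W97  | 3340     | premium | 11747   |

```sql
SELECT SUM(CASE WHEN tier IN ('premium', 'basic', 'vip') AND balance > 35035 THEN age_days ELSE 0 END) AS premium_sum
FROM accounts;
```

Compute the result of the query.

acct=W45: ✗
acct=W79: ✗
acct=W15: ✓ → 1907
acct=W57: ✗
acct=W80: ✗
acct=W13: ✓ → 764
acct=W11: ✓ → 2055
acct=W77: ✗
acct=W32: ✓ → 3744
acct=W58: ✗
acct=W47: ✗
acct=W97: ✗
premium_sum = 1907 + 764 + 2055 + 3744 = 8470

8470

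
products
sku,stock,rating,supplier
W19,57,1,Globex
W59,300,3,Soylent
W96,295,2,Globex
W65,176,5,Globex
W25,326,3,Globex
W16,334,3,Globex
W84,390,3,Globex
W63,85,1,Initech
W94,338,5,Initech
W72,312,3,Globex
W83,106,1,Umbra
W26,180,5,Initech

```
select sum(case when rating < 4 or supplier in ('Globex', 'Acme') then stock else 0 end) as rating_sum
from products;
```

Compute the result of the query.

sku=W19: ✓ → 57
sku=W59: ✓ → 300
sku=W96: ✓ → 295
sku=W65: ✓ → 176
sku=W25: ✓ → 326
sku=W16: ✓ → 334
sku=W84: ✓ → 390
sku=W63: ✓ → 85
sku=W94: ✗
sku=W72: ✓ → 312
sku=W83: ✓ → 106
sku=W26: ✗
rating_sum = 57 + 300 + 295 + 176 + 326 + 334 + 390 + 85 + 312 + 106 = 2381

2381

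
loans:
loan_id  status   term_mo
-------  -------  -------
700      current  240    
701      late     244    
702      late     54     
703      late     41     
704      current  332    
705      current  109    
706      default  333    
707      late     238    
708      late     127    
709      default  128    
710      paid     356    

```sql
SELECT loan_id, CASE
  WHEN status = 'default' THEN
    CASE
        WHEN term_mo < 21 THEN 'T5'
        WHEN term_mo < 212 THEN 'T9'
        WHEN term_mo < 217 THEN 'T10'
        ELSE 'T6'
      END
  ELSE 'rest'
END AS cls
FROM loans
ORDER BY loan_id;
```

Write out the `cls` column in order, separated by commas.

loan_id=700: status='current' → outer ELSE → rest
loan_id=701: status='late' → outer ELSE → rest
loan_id=702: status='late' → outer ELSE → rest
loan_id=703: status='late' → outer ELSE → rest
loan_id=704: status='current' → outer ELSE → rest
loan_id=705: status='current' → outer ELSE → rest
loan_id=706: status='default' → inner[ELSE] → T6
loan_id=707: status='late' → outer ELSE → rest
loan_id=708: status='late' → outer ELSE → rest
loan_id=709: status='default' → inner[term_mo < 212] → T9
loan_id=710: status='paid' → outer ELSE → rest

rest, rest, rest, rest, rest, rest, T6, rest, rest, T9, rest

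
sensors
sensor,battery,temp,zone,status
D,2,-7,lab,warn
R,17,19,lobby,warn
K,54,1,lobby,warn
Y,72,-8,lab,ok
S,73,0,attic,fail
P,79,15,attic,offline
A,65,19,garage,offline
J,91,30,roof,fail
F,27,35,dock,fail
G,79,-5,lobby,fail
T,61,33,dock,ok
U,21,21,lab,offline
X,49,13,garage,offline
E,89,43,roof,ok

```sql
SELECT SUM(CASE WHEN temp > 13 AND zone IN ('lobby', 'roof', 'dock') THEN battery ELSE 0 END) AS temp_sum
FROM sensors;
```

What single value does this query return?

sensor=D: ✗
sensor=R: ✓ → 17
sensor=K: ✗
sensor=Y: ✗
sensor=S: ✗
sensor=P: ✗
sensor=A: ✗
sensor=J: ✓ → 91
sensor=F: ✓ → 27
sensor=G: ✗
sensor=T: ✓ → 61
sensor=U: ✗
sensor=X: ✗
sensor=E: ✓ → 89
temp_sum = 17 + 91 + 27 + 61 + 89 = 285

285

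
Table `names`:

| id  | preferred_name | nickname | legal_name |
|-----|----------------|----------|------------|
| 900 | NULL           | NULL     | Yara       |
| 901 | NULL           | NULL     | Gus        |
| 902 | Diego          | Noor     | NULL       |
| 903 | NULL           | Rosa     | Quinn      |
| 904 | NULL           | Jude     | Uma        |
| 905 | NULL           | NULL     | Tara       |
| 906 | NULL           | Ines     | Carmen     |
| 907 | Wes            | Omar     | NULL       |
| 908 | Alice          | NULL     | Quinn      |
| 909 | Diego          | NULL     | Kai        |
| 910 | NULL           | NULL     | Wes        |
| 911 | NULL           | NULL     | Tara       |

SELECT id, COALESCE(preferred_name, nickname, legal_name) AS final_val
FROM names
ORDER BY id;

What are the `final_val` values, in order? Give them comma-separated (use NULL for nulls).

Yara, Gus, Diego, Rosa, Jude, Tara, Ines, Wes, Alice, Diego, Wes, Tara

id=900: preferred_name=NULL, nickname=NULL, legal_name=Yara → Yara
id=901: preferred_name=NULL, nickname=NULL, legal_name=Gus → Gus
id=902: preferred_name=Diego → Diego
id=903: preferred_name=NULL, nickname=Rosa → Rosa
id=904: preferred_name=NULL, nickname=Jude → Jude
id=905: preferred_name=NULL, nickname=NULL, legal_name=Tara → Tara
id=906: preferred_name=NULL, nickname=Ines → Ines
id=907: preferred_name=Wes → Wes
id=908: preferred_name=Alice → Alice
id=909: preferred_name=Diego → Diego
id=910: preferred_name=NULL, nickname=NULL, legal_name=Wes → Wes
id=911: preferred_name=NULL, nickname=NULL, legal_name=Tara → Tara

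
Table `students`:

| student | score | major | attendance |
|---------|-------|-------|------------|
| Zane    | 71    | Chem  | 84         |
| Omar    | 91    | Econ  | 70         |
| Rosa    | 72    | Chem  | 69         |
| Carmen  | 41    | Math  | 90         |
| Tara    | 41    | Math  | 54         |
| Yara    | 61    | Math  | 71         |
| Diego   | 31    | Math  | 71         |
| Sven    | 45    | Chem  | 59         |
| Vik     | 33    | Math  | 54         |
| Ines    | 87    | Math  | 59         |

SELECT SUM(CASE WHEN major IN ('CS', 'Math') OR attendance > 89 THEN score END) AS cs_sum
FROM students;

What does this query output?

294

student=Zane: ✗
student=Omar: ✗
student=Rosa: ✗
student=Carmen: ✓ → 41
student=Tara: ✓ → 41
student=Yara: ✓ → 61
student=Diego: ✓ → 31
student=Sven: ✗
student=Vik: ✓ → 33
student=Ines: ✓ → 87
cs_sum = 41 + 41 + 61 + 31 + 33 + 87 = 294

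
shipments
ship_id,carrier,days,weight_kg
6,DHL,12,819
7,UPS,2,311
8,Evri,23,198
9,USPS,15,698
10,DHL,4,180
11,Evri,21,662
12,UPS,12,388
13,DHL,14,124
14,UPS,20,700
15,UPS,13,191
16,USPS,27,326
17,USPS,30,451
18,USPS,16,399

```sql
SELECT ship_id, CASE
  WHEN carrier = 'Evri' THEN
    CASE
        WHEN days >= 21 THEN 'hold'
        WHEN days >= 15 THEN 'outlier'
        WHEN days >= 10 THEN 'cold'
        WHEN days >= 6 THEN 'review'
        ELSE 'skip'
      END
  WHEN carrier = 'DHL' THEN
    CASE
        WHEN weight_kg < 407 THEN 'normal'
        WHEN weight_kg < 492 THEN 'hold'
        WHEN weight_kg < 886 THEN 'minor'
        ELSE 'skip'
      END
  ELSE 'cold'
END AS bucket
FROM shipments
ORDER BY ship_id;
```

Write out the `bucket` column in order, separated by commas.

minor, cold, hold, cold, normal, hold, cold, normal, cold, cold, cold, cold, cold

ship_id=6: carrier='DHL' → inner[weight_kg < 886] → minor
ship_id=7: carrier='UPS' → outer ELSE → cold
ship_id=8: carrier='Evri' → inner[days >= 21] → hold
ship_id=9: carrier='USPS' → outer ELSE → cold
ship_id=10: carrier='DHL' → inner[weight_kg < 407] → normal
ship_id=11: carrier='Evri' → inner[days >= 21] → hold
ship_id=12: carrier='UPS' → outer ELSE → cold
ship_id=13: carrier='DHL' → inner[weight_kg < 407] → normal
ship_id=14: carrier='UPS' → outer ELSE → cold
ship_id=15: carrier='UPS' → outer ELSE → cold
ship_id=16: carrier='USPS' → outer ELSE → cold
ship_id=17: carrier='USPS' → outer ELSE → cold
ship_id=18: carrier='USPS' → outer ELSE → cold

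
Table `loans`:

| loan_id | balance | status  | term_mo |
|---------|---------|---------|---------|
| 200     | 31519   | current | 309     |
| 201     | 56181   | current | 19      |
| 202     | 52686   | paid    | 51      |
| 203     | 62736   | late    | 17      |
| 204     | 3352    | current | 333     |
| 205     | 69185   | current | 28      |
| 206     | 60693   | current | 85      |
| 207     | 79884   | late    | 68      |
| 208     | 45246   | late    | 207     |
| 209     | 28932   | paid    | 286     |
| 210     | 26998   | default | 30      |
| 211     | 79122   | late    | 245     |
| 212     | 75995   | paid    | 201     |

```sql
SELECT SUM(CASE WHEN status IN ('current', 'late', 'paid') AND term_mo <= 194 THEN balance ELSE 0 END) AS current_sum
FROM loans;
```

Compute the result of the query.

loan_id=200: ✗
loan_id=201: ✓ → 56181
loan_id=202: ✓ → 52686
loan_id=203: ✓ → 62736
loan_id=204: ✗
loan_id=205: ✓ → 69185
loan_id=206: ✓ → 60693
loan_id=207: ✓ → 79884
loan_id=208: ✗
loan_id=209: ✗
loan_id=210: ✗
loan_id=211: ✗
loan_id=212: ✗
current_sum = 56181 + 52686 + 62736 + 69185 + 60693 + 79884 = 381365

381365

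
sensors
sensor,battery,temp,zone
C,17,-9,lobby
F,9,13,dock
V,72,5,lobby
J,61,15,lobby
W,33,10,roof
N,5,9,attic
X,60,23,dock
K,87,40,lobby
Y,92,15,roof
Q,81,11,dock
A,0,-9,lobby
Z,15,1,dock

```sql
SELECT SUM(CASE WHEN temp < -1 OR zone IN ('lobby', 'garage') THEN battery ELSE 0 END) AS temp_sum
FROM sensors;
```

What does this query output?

237

sensor=C: ✓ → 17
sensor=F: ✗
sensor=V: ✓ → 72
sensor=J: ✓ → 61
sensor=W: ✗
sensor=N: ✗
sensor=X: ✗
sensor=K: ✓ → 87
sensor=Y: ✗
sensor=Q: ✗
sensor=A: ✓ → 0
sensor=Z: ✗
temp_sum = 17 + 72 + 61 + 87 = 237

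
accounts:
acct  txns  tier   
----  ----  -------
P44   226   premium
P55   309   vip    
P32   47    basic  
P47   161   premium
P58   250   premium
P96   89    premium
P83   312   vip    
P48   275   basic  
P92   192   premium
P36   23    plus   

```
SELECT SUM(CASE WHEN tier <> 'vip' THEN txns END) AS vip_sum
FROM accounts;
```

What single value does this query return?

1263

acct=P44: ✓ → 226
acct=P55: ✗
acct=P32: ✓ → 47
acct=P47: ✓ → 161
acct=P58: ✓ → 250
acct=P96: ✓ → 89
acct=P83: ✗
acct=P48: ✓ → 275
acct=P92: ✓ → 192
acct=P36: ✓ → 23
vip_sum = 226 + 47 + 161 + 250 + 89 + 275 + 192 + 23 = 1263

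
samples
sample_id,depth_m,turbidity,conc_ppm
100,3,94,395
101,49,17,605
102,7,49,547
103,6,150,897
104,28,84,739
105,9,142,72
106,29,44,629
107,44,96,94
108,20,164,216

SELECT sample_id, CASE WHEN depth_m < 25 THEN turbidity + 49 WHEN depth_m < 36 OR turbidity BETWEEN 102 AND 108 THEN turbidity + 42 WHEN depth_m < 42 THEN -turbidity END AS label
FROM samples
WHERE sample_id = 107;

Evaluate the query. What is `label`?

sample_id = 107: depth_m=44, turbidity=96, conc_ppm=94.
depth_m < 25 → false
depth_m < 36 OR turbidity BETWEEN 102 AND 108 → false
depth_m < 42 → false
No WHEN matched and there is no ELSE, so the CASE yields NULL.

NULL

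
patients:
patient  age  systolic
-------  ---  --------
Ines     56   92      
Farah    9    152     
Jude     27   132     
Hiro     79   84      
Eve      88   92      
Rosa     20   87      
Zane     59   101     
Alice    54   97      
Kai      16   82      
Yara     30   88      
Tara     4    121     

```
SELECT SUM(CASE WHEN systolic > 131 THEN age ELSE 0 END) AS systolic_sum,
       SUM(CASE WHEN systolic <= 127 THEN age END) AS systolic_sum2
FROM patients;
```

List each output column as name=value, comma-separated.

systolic_sum=36, systolic_sum2=406

[systolic_sum: systolic > 131]
patient=Ines: ✗
patient=Farah: ✓ → 9
patient=Jude: ✓ → 27
patient=Hiro: ✗
patient=Eve: ✗
patient=Rosa: ✗
patient=Zane: ✗
patient=Alice: ✗
patient=Kai: ✗
patient=Yara: ✗
patient=Tara: ✗
systolic_sum = 9 + 27 = 36
—
[systolic_sum2: systolic <= 127]
patient=Ines: ✓ → 56
patient=Farah: ✗
patient=Jude: ✗
patient=Hiro: ✓ → 79
patient=Eve: ✓ → 88
patient=Rosa: ✓ → 20
patient=Zane: ✓ → 59
patient=Alice: ✓ → 54
patient=Kai: ✓ → 16
patient=Yara: ✓ → 30
patient=Tara: ✓ → 4
systolic_sum2 = 56 + 79 + 88 + 20 + 59 + 54 + 16 + 30 + 4 = 406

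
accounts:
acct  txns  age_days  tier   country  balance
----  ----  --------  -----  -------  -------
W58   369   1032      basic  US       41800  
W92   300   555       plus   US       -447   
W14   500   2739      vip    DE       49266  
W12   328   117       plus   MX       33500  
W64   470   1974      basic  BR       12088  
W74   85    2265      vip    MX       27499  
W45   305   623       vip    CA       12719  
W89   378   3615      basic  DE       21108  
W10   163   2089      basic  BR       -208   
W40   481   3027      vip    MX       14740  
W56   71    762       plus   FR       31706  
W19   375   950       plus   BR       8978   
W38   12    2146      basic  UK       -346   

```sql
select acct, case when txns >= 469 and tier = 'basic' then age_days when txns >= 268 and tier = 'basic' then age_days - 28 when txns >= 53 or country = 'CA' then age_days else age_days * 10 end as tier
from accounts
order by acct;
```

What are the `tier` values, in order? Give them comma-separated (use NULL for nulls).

acct=W10: txns >= 53 or country = 'CA' → 2089
acct=W12: txns >= 53 or country = 'CA' → 117
acct=W14: txns >= 53 or country = 'CA' → 2739
acct=W19: txns >= 53 or country = 'CA' → 950
acct=W38: ELSE → 21460
acct=W40: txns >= 53 or country = 'CA' → 3027
acct=W45: txns >= 53 or country = 'CA' → 623
acct=W56: txns >= 53 or country = 'CA' → 762
acct=W58: txns >= 268 and tier = 'basic' → 1004
acct=W64: txns >= 469 and tier = 'basic' → 1974
acct=W74: txns >= 53 or country = 'CA' → 2265
acct=W89: txns >= 268 and tier = 'basic' → 3587
acct=W92: txns >= 53 or country = 'CA' → 555

2089, 117, 2739, 950, 21460, 3027, 623, 762, 1004, 1974, 2265, 3587, 555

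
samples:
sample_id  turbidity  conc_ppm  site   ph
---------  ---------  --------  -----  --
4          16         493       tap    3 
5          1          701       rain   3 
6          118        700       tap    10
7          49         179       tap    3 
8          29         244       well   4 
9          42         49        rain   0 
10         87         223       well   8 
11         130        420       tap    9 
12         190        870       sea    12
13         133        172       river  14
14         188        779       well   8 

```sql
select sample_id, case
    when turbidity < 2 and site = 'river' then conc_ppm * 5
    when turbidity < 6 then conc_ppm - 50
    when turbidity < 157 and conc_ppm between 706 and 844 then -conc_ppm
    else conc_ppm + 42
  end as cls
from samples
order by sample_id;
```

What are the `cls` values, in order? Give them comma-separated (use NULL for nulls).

sample_id=4: ELSE → 535
sample_id=5: turbidity < 6 → 651
sample_id=6: ELSE → 742
sample_id=7: ELSE → 221
sample_id=8: ELSE → 286
sample_id=9: ELSE → 91
sample_id=10: ELSE → 265
sample_id=11: ELSE → 462
sample_id=12: ELSE → 912
sample_id=13: ELSE → 214
sample_id=14: ELSE → 821

535, 651, 742, 221, 286, 91, 265, 462, 912, 214, 821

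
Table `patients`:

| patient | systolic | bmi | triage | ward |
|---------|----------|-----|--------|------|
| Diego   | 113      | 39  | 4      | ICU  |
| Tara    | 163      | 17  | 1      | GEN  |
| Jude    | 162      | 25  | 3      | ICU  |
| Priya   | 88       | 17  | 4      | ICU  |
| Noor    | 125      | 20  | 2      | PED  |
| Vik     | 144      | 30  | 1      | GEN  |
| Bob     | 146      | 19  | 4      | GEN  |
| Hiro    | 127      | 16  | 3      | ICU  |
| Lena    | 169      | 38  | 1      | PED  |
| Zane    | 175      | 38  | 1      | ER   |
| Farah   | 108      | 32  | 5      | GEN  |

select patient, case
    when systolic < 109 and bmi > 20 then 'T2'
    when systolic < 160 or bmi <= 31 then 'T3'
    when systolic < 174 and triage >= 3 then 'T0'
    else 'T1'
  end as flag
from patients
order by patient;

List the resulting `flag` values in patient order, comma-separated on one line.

T3, T3, T2, T3, T3, T1, T3, T3, T3, T3, T1

patient=Bob: systolic < 160 or bmi <= 31 → T3
patient=Diego: systolic < 160 or bmi <= 31 → T3
patient=Farah: systolic < 109 and bmi > 20 → T2
patient=Hiro: systolic < 160 or bmi <= 31 → T3
patient=Jude: systolic < 160 or bmi <= 31 → T3
patient=Lena: ELSE → T1
patient=Noor: systolic < 160 or bmi <= 31 → T3
patient=Priya: systolic < 160 or bmi <= 31 → T3
patient=Tara: systolic < 160 or bmi <= 31 → T3
patient=Vik: systolic < 160 or bmi <= 31 → T3
patient=Zane: ELSE → T1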